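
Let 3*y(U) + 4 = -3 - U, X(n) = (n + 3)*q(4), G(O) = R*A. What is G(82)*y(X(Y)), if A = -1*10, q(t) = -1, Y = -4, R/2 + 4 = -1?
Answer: -800/3 ≈ -266.67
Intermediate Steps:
R = -10 (R = -8 + 2*(-1) = -8 - 2 = -10)
A = -10
G(O) = 100 (G(O) = -10*(-10) = 100)
X(n) = -3 - n (X(n) = (n + 3)*(-1) = (3 + n)*(-1) = -3 - n)
y(U) = -7/3 - U/3 (y(U) = -4/3 + (-3 - U)/3 = -4/3 + (-1 - U/3) = -7/3 - U/3)
G(82)*y(X(Y)) = 100*(-7/3 - (-3 - 1*(-4))/3) = 100*(-7/3 - (-3 + 4)/3) = 100*(-7/3 - ⅓*1) = 100*(-7/3 - ⅓) = 100*(-8/3) = -800/3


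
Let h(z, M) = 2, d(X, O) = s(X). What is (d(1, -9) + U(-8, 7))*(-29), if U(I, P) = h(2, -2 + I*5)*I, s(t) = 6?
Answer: 290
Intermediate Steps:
d(X, O) = 6
U(I, P) = 2*I
(d(1, -9) + U(-8, 7))*(-29) = (6 + 2*(-8))*(-29) = (6 - 16)*(-29) = -10*(-29) = 290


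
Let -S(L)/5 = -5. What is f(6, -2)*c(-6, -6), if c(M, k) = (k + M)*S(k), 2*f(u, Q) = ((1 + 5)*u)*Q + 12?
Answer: 9000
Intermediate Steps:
S(L) = 25 (S(L) = -5*(-5) = 25)
f(u, Q) = 6 + 3*Q*u (f(u, Q) = (((1 + 5)*u)*Q + 12)/2 = ((6*u)*Q + 12)/2 = (6*Q*u + 12)/2 = (12 + 6*Q*u)/2 = 6 + 3*Q*u)
c(M, k) = 25*M + 25*k (c(M, k) = (k + M)*25 = (M + k)*25 = 25*M + 25*k)
f(6, -2)*c(-6, -6) = (6 + 3*(-2)*6)*(25*(-6) + 25*(-6)) = (6 - 36)*(-150 - 150) = -30*(-300) = 9000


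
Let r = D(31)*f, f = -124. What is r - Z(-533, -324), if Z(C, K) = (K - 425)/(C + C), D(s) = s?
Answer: -4098453/1066 ≈ -3844.7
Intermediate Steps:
Z(C, K) = (-425 + K)/(2*C) (Z(C, K) = (-425 + K)/((2*C)) = (-425 + K)*(1/(2*C)) = (-425 + K)/(2*C))
r = -3844 (r = 31*(-124) = -3844)
r - Z(-533, -324) = -3844 - (-425 - 324)/(2*(-533)) = -3844 - (-1)*(-749)/(2*533) = -3844 - 1*749/1066 = -3844 - 749/1066 = -4098453/1066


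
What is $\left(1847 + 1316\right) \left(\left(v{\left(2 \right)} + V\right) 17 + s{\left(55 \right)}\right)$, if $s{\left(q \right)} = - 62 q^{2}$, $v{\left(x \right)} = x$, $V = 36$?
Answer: $-591177352$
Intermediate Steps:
$\left(1847 + 1316\right) \left(\left(v{\left(2 \right)} + V\right) 17 + s{\left(55 \right)}\right) = \left(1847 + 1316\right) \left(\left(2 + 36\right) 17 - 62 \cdot 55^{2}\right) = 3163 \left(38 \cdot 17 - 187550\right) = 3163 \left(646 - 187550\right) = 3163 \left(-186904\right) = -591177352$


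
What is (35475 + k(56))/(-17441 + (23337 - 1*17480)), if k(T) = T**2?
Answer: -38611/11584 ≈ -3.3331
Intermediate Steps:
(35475 + k(56))/(-17441 + (23337 - 1*17480)) = (35475 + 56**2)/(-17441 + (23337 - 1*17480)) = (35475 + 3136)/(-17441 + (23337 - 17480)) = 38611/(-17441 + 5857) = 38611/(-11584) = 38611*(-1/11584) = -38611/11584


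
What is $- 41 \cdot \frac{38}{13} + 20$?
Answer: $- \frac{1298}{13} \approx -99.846$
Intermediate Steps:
$- 41 \cdot \frac{38}{13} + 20 = - 41 \cdot 38 \cdot \frac{1}{13} + 20 = \left(-41\right) \frac{38}{13} + 20 = - \frac{1558}{13} + 20 = - \frac{1298}{13}$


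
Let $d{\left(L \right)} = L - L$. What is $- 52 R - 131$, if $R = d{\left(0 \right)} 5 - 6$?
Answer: $181$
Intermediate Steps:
$d{\left(L \right)} = 0$
$R = -6$ ($R = 0 \cdot 5 - 6 = 0 - 6 = -6$)
$- 52 R - 131 = \left(-52\right) \left(-6\right) - 131 = 312 - 131 = 181$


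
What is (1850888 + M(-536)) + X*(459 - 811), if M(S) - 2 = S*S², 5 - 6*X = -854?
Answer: -456570482/3 ≈ -1.5219e+8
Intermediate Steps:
X = 859/6 (X = ⅚ - ⅙*(-854) = ⅚ + 427/3 = 859/6 ≈ 143.17)
M(S) = 2 + S³ (M(S) = 2 + S*S² = 2 + S³)
(1850888 + M(-536)) + X*(459 - 811) = (1850888 + (2 + (-536)³)) + 859*(459 - 811)/6 = (1850888 + (2 - 153990656)) + (859/6)*(-352) = (1850888 - 153990654) - 151184/3 = -152139766 - 151184/3 = -456570482/3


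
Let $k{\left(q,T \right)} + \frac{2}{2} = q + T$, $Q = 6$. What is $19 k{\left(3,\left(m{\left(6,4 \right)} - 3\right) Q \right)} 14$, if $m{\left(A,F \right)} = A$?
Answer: $5320$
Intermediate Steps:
$k{\left(q,T \right)} = -1 + T + q$ ($k{\left(q,T \right)} = -1 + \left(q + T\right) = -1 + \left(T + q\right) = -1 + T + q$)
$19 k{\left(3,\left(m{\left(6,4 \right)} - 3\right) Q \right)} 14 = 19 \left(-1 + \left(6 - 3\right) 6 + 3\right) 14 = 19 \left(-1 + 3 \cdot 6 + 3\right) 14 = 19 \left(-1 + 18 + 3\right) 14 = 19 \cdot 20 \cdot 14 = 380 \cdot 14 = 5320$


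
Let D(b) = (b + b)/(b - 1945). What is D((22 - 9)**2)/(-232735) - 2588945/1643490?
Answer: -17835118933093/11321930296440 ≈ -1.5753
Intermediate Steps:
D(b) = 2*b/(-1945 + b) (D(b) = (2*b)/(-1945 + b) = 2*b/(-1945 + b))
D((22 - 9)**2)/(-232735) - 2588945/1643490 = (2*(22 - 9)**2/(-1945 + (22 - 9)**2))/(-232735) - 2588945/1643490 = (2*13**2/(-1945 + 13**2))*(-1/232735) - 2588945*1/1643490 = (2*169/(-1945 + 169))*(-1/232735) - 517789/328698 = (2*169/(-1776))*(-1/232735) - 517789/328698 = (2*169*(-1/1776))*(-1/232735) - 517789/328698 = -169/888*(-1/232735) - 517789/328698 = 169/206668680 - 517789/328698 = -17835118933093/11321930296440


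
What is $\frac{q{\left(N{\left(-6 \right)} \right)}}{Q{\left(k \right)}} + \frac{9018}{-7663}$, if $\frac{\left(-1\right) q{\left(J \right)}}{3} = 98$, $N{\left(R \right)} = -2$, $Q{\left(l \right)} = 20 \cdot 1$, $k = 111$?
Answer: $- \frac{1216641}{76630} \approx -15.877$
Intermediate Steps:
$Q{\left(l \right)} = 20$
$q{\left(J \right)} = -294$ ($q{\left(J \right)} = \left(-3\right) 98 = -294$)
$\frac{q{\left(N{\left(-6 \right)} \right)}}{Q{\left(k \right)}} + \frac{9018}{-7663} = - \frac{294}{20} + \frac{9018}{-7663} = \left(-294\right) \frac{1}{20} + 9018 \left(- \frac{1}{7663}\right) = - \frac{147}{10} - \frac{9018}{7663} = - \frac{1216641}{76630}$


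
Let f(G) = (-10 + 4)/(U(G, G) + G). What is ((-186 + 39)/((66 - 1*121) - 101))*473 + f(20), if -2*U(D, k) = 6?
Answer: 393697/884 ≈ 445.36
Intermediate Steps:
U(D, k) = -3 (U(D, k) = -½*6 = -3)
f(G) = -6/(-3 + G) (f(G) = (-10 + 4)/(-3 + G) = -6/(-3 + G))
((-186 + 39)/((66 - 1*121) - 101))*473 + f(20) = ((-186 + 39)/((66 - 1*121) - 101))*473 - 6/(-3 + 20) = -147/((66 - 121) - 101)*473 - 6/17 = -147/(-55 - 101)*473 - 6*1/17 = -147/(-156)*473 - 6/17 = -147*(-1/156)*473 - 6/17 = (49/52)*473 - 6/17 = 23177/52 - 6/17 = 393697/884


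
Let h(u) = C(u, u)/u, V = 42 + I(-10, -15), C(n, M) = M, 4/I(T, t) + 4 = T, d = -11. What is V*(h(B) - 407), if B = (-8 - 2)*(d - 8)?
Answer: -16936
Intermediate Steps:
I(T, t) = 4/(-4 + T)
B = 190 (B = (-8 - 2)*(-11 - 8) = -10*(-19) = 190)
V = 292/7 (V = 42 + 4/(-4 - 10) = 42 + 4/(-14) = 42 + 4*(-1/14) = 42 - 2/7 = 292/7 ≈ 41.714)
h(u) = 1 (h(u) = u/u = 1)
V*(h(B) - 407) = 292*(1 - 407)/7 = (292/7)*(-406) = -16936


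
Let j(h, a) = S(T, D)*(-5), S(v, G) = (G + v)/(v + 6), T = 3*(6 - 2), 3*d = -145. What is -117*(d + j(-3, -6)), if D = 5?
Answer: 12415/2 ≈ 6207.5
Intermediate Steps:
d = -145/3 (d = (1/3)*(-145) = -145/3 ≈ -48.333)
T = 12 (T = 3*4 = 12)
S(v, G) = (G + v)/(6 + v)
j(h, a) = -85/18 (j(h, a) = ((5 + 12)/(6 + 12))*(-5) = (17/18)*(-5) = -85/18)
-117*(d + j(-3, -6)) = -117*(-145/3 - 85/18) = -117*(-955/18) = 12415/2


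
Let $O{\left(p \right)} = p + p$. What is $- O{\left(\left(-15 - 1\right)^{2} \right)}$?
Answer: $-512$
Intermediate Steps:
$O{\left(p \right)} = 2 p$
$- O{\left(\left(-15 - 1\right)^{2} \right)} = - 2 \left(-15 - 1\right)^{2} = - 2 \left(-16\right)^{2} = - 2 \cdot 256 = \left(-1\right) 512 = -512$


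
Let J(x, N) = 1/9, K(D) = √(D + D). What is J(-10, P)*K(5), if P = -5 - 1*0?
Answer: √10/9 ≈ 0.35136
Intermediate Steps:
K(D) = √2*√D (K(D) = √(2*D) = √2*√D)
P = -5 (P = -5 + 0 = -5)
J(x, N) = ⅑
J(-10, P)*K(5) = (√2*√5)/9 = √10/9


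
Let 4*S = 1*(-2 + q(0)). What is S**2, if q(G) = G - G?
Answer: 1/4 ≈ 0.25000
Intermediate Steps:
q(G) = 0
S = -1/2 (S = (1*(-2 + 0))/4 = (1*(-2))/4 = (1/4)*(-2) = -1/2 ≈ -0.50000)
S**2 = (-1/2)**2 = 1/4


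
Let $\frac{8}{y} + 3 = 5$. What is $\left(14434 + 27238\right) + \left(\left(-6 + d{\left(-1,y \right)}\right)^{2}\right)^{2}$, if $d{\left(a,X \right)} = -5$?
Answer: $56313$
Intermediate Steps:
$y = 4$ ($y = \frac{8}{-3 + 5} = \frac{8}{2} = 8 \cdot \frac{1}{2} = 4$)
$\left(14434 + 27238\right) + \left(\left(-6 + d{\left(-1,y \right)}\right)^{2}\right)^{2} = \left(14434 + 27238\right) + \left(\left(-6 - 5\right)^{2}\right)^{2} = 41672 + \left(\left(-11\right)^{2}\right)^{2} = 41672 + 121^{2} = 41672 + 14641 = 56313$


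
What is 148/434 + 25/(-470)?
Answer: 5871/20398 ≈ 0.28782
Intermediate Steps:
148/434 + 25/(-470) = 148*(1/434) + 25*(-1/470) = 74/217 - 5/94 = 5871/20398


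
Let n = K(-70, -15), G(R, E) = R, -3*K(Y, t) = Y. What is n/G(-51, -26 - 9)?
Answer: -70/153 ≈ -0.45752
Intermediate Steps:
K(Y, t) = -Y/3
n = 70/3 (n = -⅓*(-70) = 70/3 ≈ 23.333)
n/G(-51, -26 - 9) = (70/3)/(-51) = (70/3)*(-1/51) = -70/153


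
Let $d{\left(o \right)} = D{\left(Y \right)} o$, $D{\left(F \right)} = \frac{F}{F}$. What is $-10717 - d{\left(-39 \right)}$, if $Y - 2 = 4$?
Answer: $-10678$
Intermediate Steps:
$Y = 6$ ($Y = 2 + 4 = 6$)
$D{\left(F \right)} = 1$
$d{\left(o \right)} = o$ ($d{\left(o \right)} = 1 o = o$)
$-10717 - d{\left(-39 \right)} = -10717 - -39 = -10717 + 39 = -10678$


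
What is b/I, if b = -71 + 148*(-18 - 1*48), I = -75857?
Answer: 9839/75857 ≈ 0.12970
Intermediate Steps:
b = -9839 (b = -71 + 148*(-18 - 48) = -71 + 148*(-66) = -71 - 9768 = -9839)
b/I = -9839/(-75857) = -9839*(-1/75857) = 9839/75857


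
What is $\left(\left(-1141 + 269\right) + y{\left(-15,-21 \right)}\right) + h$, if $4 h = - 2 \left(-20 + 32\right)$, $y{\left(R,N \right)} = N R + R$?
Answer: $-578$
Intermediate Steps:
$y{\left(R,N \right)} = R + N R$
$h = -6$ ($h = \frac{\left(-2\right) \left(-20 + 32\right)}{4} = \frac{\left(-2\right) 12}{4} = \frac{1}{4} \left(-24\right) = -6$)
$\left(\left(-1141 + 269\right) + y{\left(-15,-21 \right)}\right) + h = \left(\left(-1141 + 269\right) - 15 \left(1 - 21\right)\right) - 6 = \left(-872 - -300\right) - 6 = \left(-872 + 300\right) - 6 = -572 - 6 = -578$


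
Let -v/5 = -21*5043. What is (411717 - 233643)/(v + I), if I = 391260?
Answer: 59358/306925 ≈ 0.19340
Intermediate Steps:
v = 529515 (v = -(-105)*5043 = -5*(-105903) = 529515)
(411717 - 233643)/(v + I) = (411717 - 233643)/(529515 + 391260) = 178074/920775 = 178074*(1/920775) = 59358/306925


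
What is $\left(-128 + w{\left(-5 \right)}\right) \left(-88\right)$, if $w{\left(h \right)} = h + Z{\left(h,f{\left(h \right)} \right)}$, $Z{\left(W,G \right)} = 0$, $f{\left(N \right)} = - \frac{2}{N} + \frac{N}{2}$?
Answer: $11704$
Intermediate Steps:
$f{\left(N \right)} = \frac{N}{2} - \frac{2}{N}$ ($f{\left(N \right)} = - \frac{2}{N} + N \frac{1}{2} = - \frac{2}{N} + \frac{N}{2} = \frac{N}{2} - \frac{2}{N}$)
$w{\left(h \right)} = h$ ($w{\left(h \right)} = h + 0 = h$)
$\left(-128 + w{\left(-5 \right)}\right) \left(-88\right) = \left(-128 - 5\right) \left(-88\right) = \left(-133\right) \left(-88\right) = 11704$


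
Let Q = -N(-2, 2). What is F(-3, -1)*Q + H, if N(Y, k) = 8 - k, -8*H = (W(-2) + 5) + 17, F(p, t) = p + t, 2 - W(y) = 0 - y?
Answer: 85/4 ≈ 21.250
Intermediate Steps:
W(y) = 2 + y (W(y) = 2 - (0 - y) = 2 - (-1)*y = 2 + y)
H = -11/4 (H = -(((2 - 2) + 5) + 17)/8 = -((0 + 5) + 17)/8 = -(5 + 17)/8 = -⅛*22 = -11/4 ≈ -2.7500)
Q = -6 (Q = -(8 - 1*2) = -(8 - 2) = -1*6 = -6)
F(-3, -1)*Q + H = (-3 - 1)*(-6) - 11/4 = -4*(-6) - 11/4 = 24 - 11/4 = 85/4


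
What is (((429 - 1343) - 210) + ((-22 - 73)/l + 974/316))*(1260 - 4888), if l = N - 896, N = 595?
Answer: 96674581330/23779 ≈ 4.0655e+6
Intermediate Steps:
l = -301 (l = 595 - 896 = -301)
(((429 - 1343) - 210) + ((-22 - 73)/l + 974/316))*(1260 - 4888) = (((429 - 1343) - 210) + ((-22 - 73)/(-301) + 974/316))*(1260 - 4888) = ((-914 - 210) + (-95*(-1/301) + 974*(1/316)))*(-3628) = (-1124 + (95/301 + 487/158))*(-3628) = (-1124 + 161597/47558)*(-3628) = -53293595/47558*(-3628) = 96674581330/23779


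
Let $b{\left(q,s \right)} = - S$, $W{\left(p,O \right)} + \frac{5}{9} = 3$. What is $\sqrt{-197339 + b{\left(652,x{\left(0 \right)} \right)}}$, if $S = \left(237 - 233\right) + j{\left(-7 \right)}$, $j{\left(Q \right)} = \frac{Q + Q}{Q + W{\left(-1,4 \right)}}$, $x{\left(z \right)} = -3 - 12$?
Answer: $\frac{3 i \sqrt{36859861}}{41} \approx 444.24 i$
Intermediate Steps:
$x{\left(z \right)} = -15$ ($x{\left(z \right)} = -3 - 12 = -15$)
$W{\left(p,O \right)} = \frac{22}{9}$ ($W{\left(p,O \right)} = - \frac{5}{9} + 3 = \frac{22}{9}$)
$j{\left(Q \right)} = \frac{2 Q}{\frac{22}{9} + Q}$ ($j{\left(Q \right)} = \frac{Q + Q}{Q + \frac{22}{9}} = \frac{2 Q}{\frac{22}{9} + Q}$)
$S = \frac{290}{41}$ ($S = \left(237 - 233\right) + 18 \left(-7\right) \frac{1}{22 + 9 \left(-7\right)} = 4 + 18 \left(-7\right) \frac{1}{22 - 63} = 4 + 18 \left(-7\right) \frac{1}{-41} = 4 + 18 \left(-7\right) \left(- \frac{1}{41}\right) = 4 + \frac{126}{41} = \frac{290}{41} \approx 7.0732$)
$b{\left(q,s \right)} = - \frac{290}{41}$ ($b{\left(q,s \right)} = \left(-1\right) \frac{290}{41} = - \frac{290}{41}$)
$\sqrt{-197339 + b{\left(652,x{\left(0 \right)} \right)}} = \sqrt{-197339 - \frac{290}{41}} = \sqrt{- \frac{8091189}{41}} = \frac{3 i \sqrt{36859861}}{41}$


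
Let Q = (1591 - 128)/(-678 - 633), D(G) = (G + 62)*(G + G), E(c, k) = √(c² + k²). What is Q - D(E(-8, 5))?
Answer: -12359/69 - 124*√89 ≈ -1348.9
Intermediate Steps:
D(G) = 2*G*(62 + G) (D(G) = (62 + G)*(2*G) = 2*G*(62 + G))
Q = -77/69 (Q = 1463/(-1311) = 1463*(-1/1311) = -77/69 ≈ -1.1159)
Q - D(E(-8, 5)) = -77/69 - 2*√((-8)² + 5²)*(62 + √((-8)² + 5²)) = -77/69 - 2*√(64 + 25)*(62 + √(64 + 25)) = -77/69 - 2*√89*(62 + √89)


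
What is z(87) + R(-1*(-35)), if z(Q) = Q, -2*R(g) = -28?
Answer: 101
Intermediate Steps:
R(g) = 14 (R(g) = -1/2*(-28) = 14)
z(87) + R(-1*(-35)) = 87 + 14 = 101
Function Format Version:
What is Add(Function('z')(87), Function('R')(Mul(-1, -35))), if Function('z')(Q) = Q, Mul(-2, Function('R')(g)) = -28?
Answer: 101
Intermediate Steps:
Function('R')(g) = 14 (Function('R')(g) = Mul(Rational(-1, 2), -28) = 14)
Add(Function('z')(87), Function('R')(Mul(-1, -35))) = Add(87, 14) = 101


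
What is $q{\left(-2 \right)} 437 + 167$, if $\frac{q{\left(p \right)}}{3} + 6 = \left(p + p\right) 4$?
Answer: $-28675$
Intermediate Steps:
$q{\left(p \right)} = -18 + 24 p$ ($q{\left(p \right)} = -18 + 3 \left(p + p\right) 4 = -18 + 3 \cdot 2 p 4 = -18 + 3 \cdot 8 p = -18 + 24 p$)
$q{\left(-2 \right)} 437 + 167 = \left(-18 + 24 \left(-2\right)\right) 437 + 167 = \left(-18 - 48\right) 437 + 167 = \left(-66\right) 437 + 167 = -28842 + 167 = -28675$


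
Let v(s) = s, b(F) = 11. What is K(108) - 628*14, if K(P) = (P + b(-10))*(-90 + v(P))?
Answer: -6650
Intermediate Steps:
K(P) = (-90 + P)*(11 + P) (K(P) = (P + 11)*(-90 + P) = (11 + P)*(-90 + P) = (-90 + P)*(11 + P))
K(108) - 628*14 = (-990 + 108² - 79*108) - 628*14 = (-990 + 11664 - 8532) - 8792 = 2142 - 8792 = -6650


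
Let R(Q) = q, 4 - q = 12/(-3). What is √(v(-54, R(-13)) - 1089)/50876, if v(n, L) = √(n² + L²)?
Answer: √(-1089 + 2*√745)/50876 ≈ 0.00063217*I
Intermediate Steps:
q = 8 (q = 4 - 12/(-3) = 4 - 12*(-1)/3 = 4 - 1*(-4) = 4 + 4 = 8)
R(Q) = 8
v(n, L) = √(L² + n²)
√(v(-54, R(-13)) - 1089)/50876 = √(√(8² + (-54)²) - 1089)/50876 = √(√(64 + 2916) - 1089)*(1/50876) = √(√2980 - 1089)*(1/50876) = √(2*√745 - 1089)*(1/50876) = √(-1089 + 2*√745)*(1/50876) = √(-1089 + 2*√745)/50876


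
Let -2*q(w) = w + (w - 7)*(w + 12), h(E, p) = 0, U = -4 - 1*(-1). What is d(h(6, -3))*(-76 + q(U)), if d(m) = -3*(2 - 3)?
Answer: -177/2 ≈ -88.500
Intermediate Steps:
U = -3 (U = -4 + 1 = -3)
d(m) = 3 (d(m) = -3*(-1) = 3)
q(w) = -w/2 - (-7 + w)*(12 + w)/2 (q(w) = -(w + (w - 7)*(w + 12))/2 = -(w + (-7 + w)*(12 + w))/2 = -w/2 - (-7 + w)*(12 + w)/2)
d(h(6, -3))*(-76 + q(U)) = 3*(-76 + (42 - 3*(-3) - 1/2*(-3)**2)) = 3*(-76 + (42 + 9 - 1/2*9)) = 3*(-76 + (42 + 9 - 9/2)) = 3*(-76 + 93/2) = 3*(-59/2) = -177/2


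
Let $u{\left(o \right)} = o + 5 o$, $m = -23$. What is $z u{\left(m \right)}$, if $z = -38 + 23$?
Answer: $2070$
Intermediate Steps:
$u{\left(o \right)} = 6 o$
$z = -15$
$z u{\left(m \right)} = - 15 \cdot 6 \left(-23\right) = \left(-15\right) \left(-138\right) = 2070$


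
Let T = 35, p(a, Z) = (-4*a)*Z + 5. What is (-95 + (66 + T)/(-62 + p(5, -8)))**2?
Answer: 93779856/10609 ≈ 8839.7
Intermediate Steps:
p(a, Z) = 5 - 4*Z*a (p(a, Z) = -4*Z*a + 5 = 5 - 4*Z*a)
(-95 + (66 + T)/(-62 + p(5, -8)))**2 = (-95 + (66 + 35)/(-62 + (5 - 4*(-8)*5)))**2 = (-95 + 101/(-62 + (5 + 160)))**2 = (-95 + 101/(-62 + 165))**2 = (-95 + 101/103)**2 = (-9684/103)**2 = 93779856/10609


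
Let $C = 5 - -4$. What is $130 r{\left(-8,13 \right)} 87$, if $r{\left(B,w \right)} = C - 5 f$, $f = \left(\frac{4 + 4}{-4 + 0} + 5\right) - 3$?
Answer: $101790$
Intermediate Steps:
$f = 0$ ($f = \left(\frac{8}{-4} + 5\right) - 3 = \left(8 \left(- \frac{1}{4}\right) + 5\right) - 3 = \left(-2 + 5\right) - 3 = 3 - 3 = 0$)
$C = 9$ ($C = 5 + 4 = 9$)
$r{\left(B,w \right)} = 9$ ($r{\left(B,w \right)} = 9 - 0 = 9 + 0 = 9$)
$130 r{\left(-8,13 \right)} 87 = 130 \cdot 9 \cdot 87 = 1170 \cdot 87 = 101790$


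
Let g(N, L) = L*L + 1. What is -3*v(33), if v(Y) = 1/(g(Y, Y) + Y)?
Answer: -3/1123 ≈ -0.0026714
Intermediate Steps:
g(N, L) = 1 + L² (g(N, L) = L² + 1 = 1 + L²)
v(Y) = 1/(1 + Y + Y²) (v(Y) = 1/((1 + Y²) + Y) = 1/(1 + Y + Y²))
-3*v(33) = -3/(1 + 33 + 33²) = -3/(1 + 33 + 1089) = -3/1123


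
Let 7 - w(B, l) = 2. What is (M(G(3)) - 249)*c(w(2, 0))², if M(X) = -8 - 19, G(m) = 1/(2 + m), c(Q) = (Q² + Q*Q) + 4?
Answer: -804816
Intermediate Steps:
w(B, l) = 5 (w(B, l) = 7 - 1*2 = 7 - 2 = 5)
c(Q) = 4 + 2*Q² (c(Q) = (Q² + Q²) + 4 = 2*Q² + 4 = 4 + 2*Q²)
M(X) = -27
(M(G(3)) - 249)*c(w(2, 0))² = (-27 - 249)*(4 + 2*5²)² = -276*(4 + 2*25)² = -276*(4 + 50)² = -276*54² = -276*2916 = -804816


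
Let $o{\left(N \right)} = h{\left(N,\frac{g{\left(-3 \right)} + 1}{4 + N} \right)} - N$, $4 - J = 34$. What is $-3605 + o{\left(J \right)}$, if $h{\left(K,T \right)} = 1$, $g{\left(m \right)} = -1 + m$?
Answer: $-3574$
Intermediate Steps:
$J = -30$ ($J = 4 - 34 = -30$)
$o{\left(N \right)} = 1 - N$
$-3605 + o{\left(J \right)} = -3605 + \left(1 - -30\right) = -3605 + \left(1 + 30\right) = -3605 + 31 = -3574$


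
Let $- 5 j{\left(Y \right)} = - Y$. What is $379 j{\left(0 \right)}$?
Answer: $0$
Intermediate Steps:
$j{\left(Y \right)} = \frac{Y}{5}$ ($j{\left(Y \right)} = - \frac{\left(-1\right) Y}{5} = \frac{Y}{5}$)
$379 j{\left(0 \right)} = 379 \cdot \frac{1}{5} \cdot 0 = 379 \cdot 0 = 0$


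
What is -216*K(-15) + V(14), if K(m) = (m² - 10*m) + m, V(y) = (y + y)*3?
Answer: -77676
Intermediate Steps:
V(y) = 6*y (V(y) = (2*y)*3 = 6*y)
K(m) = m² - 9*m
-216*K(-15) + V(14) = -(-3240)*(-9 - 15) + 6*14 = -(-3240)*(-24) + 84 = -216*360 + 84 = -77760 + 84 = -77676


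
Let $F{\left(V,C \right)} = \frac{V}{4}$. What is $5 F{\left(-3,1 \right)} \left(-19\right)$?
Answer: $\frac{285}{4} \approx 71.25$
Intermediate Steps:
$F{\left(V,C \right)} = \frac{V}{4}$ ($F{\left(V,C \right)} = V \frac{1}{4} = \frac{V}{4}$)
$5 F{\left(-3,1 \right)} \left(-19\right) = 5 \cdot \frac{1}{4} \left(-3\right) \left(-19\right) = 5 \left(- \frac{3}{4}\right) \left(-19\right) = \left(- \frac{15}{4}\right) \left(-19\right) = \frac{285}{4}$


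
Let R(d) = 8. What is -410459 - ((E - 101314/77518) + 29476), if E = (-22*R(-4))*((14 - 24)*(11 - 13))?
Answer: -16914958328/38759 ≈ -4.3641e+5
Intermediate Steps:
E = -3520 (E = (-22*8)*((14 - 24)*(11 - 13)) = -(-1760)*(-2) = -176*20 = -3520)
-410459 - ((E - 101314/77518) + 29476) = -410459 - ((-3520 - 101314/77518) + 29476) = -410459 - ((-3520 - 101314*1/77518) + 29476) = -410459 - ((-3520 - 50657/38759) + 29476) = -410459 - (-136482337/38759 + 29476) = -410459 - 1*1005977947/38759 = -410459 - 1005977947/38759 = -16914958328/38759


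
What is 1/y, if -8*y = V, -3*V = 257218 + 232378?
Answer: 6/122399 ≈ 4.9020e-5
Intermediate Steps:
V = -489596/3 (V = -(257218 + 232378)/3 = -1/3*489596 = -489596/3 ≈ -1.6320e+5)
y = 122399/6 (y = -1/8*(-489596/3) = 122399/6 ≈ 20400.)
1/y = 1/(122399/6) = 6/122399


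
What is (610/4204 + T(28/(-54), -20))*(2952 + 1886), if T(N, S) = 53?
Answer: 270228909/1051 ≈ 2.5712e+5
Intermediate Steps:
(610/4204 + T(28/(-54), -20))*(2952 + 1886) = (610/4204 + 53)*(2952 + 1886) = (610*(1/4204) + 53)*4838 = (305/2102 + 53)*4838 = (111711/2102)*4838 = 270228909/1051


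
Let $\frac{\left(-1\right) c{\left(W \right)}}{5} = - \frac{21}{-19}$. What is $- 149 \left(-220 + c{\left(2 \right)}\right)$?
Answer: $\frac{638465}{19} \approx 33603.0$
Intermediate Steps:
$c{\left(W \right)} = - \frac{105}{19}$ ($c{\left(W \right)} = - 5 \left(- \frac{21}{-19}\right) = - 5 \left(\left(-21\right) \left(- \frac{1}{19}\right)\right) = \left(-5\right) \frac{21}{19} = - \frac{105}{19}$)
$- 149 \left(-220 + c{\left(2 \right)}\right) = - 149 \left(-220 - \frac{105}{19}\right) = \left(-149\right) \left(- \frac{4285}{19}\right) = \frac{638465}{19}$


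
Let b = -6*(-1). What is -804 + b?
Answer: -798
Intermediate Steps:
b = 6
-804 + b = -804 + 6 = -798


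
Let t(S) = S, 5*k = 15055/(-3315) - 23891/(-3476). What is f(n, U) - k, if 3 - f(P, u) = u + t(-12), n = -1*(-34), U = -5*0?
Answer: 167470603/11522940 ≈ 14.534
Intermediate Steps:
U = 0
k = 5373497/11522940 (k = (15055/(-3315) - 23891/(-3476))/5 = (15055*(-1/3315) - 23891*(-1/3476))/5 = (-3011/663 + 23891/3476)/5 = (⅕)*(5373497/2304588) = 5373497/11522940 ≈ 0.46633)
n = 34
f(P, u) = 15 - u (f(P, u) = 3 - (u - 12) = 3 - (-12 + u) = 3 + (12 - u) = 15 - u)
f(n, U) - k = (15 - 1*0) - 1*5373497/11522940 = (15 + 0) - 5373497/11522940 = 15 - 5373497/11522940 = 167470603/11522940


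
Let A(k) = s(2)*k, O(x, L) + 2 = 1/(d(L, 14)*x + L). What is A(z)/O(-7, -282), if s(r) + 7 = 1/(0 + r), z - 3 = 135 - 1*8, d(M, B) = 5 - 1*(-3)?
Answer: 285610/677 ≈ 421.88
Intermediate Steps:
d(M, B) = 8 (d(M, B) = 5 + 3 = 8)
z = 130 (z = 3 + (135 - 1*8) = 3 + (135 - 8) = 3 + 127 = 130)
s(r) = -7 + 1/r (s(r) = -7 + 1/(0 + r) = -7 + 1/r)
O(x, L) = -2 + 1/(L + 8*x) (O(x, L) = -2 + 1/(8*x + L) = -2 + 1/(L + 8*x))
A(k) = -13*k/2 (A(k) = (-7 + 1/2)*k = -13*k/2)
A(z)/O(-7, -282) = (-13/2*130)/(((1 - 16*(-7) - 2*(-282))/(-282 + 8*(-7)))) = -845*(-282 - 56)/(1 + 112 + 564) = -845/(677/(-338)) = -845/((-1/338*677)) = -845/(-677/338) = -845*(-338/677) = 285610/677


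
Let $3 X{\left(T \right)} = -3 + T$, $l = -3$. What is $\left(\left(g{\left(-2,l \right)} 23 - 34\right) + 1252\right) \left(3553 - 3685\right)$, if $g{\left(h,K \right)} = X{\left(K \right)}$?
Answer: $-154704$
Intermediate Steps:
$X{\left(T \right)} = -1 + \frac{T}{3}$ ($X{\left(T \right)} = \frac{-3 + T}{3} = -1 + \frac{T}{3}$)
$g{\left(h,K \right)} = -1 + \frac{K}{3}$
$\left(\left(g{\left(-2,l \right)} 23 - 34\right) + 1252\right) \left(3553 - 3685\right) = \left(\left(\left(-1 + \frac{1}{3} \left(-3\right)\right) 23 - 34\right) + 1252\right) \left(3553 - 3685\right) = \left(\left(\left(-1 - 1\right) 23 - 34\right) + 1252\right) \left(-132\right) = \left(\left(\left(-2\right) 23 - 34\right) + 1252\right) \left(-132\right) = \left(\left(-46 - 34\right) + 1252\right) \left(-132\right) = \left(-80 + 1252\right) \left(-132\right) = 1172 \left(-132\right) = -154704$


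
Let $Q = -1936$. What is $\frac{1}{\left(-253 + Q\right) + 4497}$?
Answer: $\frac{1}{2308} \approx 0.00043328$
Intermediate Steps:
$\frac{1}{\left(-253 + Q\right) + 4497} = \frac{1}{\left(-253 - 1936\right) + 4497} = \frac{1}{-2189 + 4497} = \frac{1}{2308}$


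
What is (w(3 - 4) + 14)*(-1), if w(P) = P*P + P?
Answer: -14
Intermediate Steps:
w(P) = P + P² (w(P) = P² + P = P + P²)
(w(3 - 4) + 14)*(-1) = ((3 - 4)*(1 + (3 - 4)) + 14)*(-1) = (-(1 - 1) + 14)*(-1) = (-1*0 + 14)*(-1) = (0 + 14)*(-1) = 14*(-1) = -14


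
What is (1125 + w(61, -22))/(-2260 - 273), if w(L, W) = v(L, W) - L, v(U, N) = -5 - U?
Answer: -998/2533 ≈ -0.39400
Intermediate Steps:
w(L, W) = -5 - 2*L (w(L, W) = (-5 - L) - L = -5 - 2*L)
(1125 + w(61, -22))/(-2260 - 273) = (1125 + (-5 - 2*61))/(-2260 - 273) = (1125 + (-5 - 122))/(-2533) = (1125 - 127)*(-1/2533) = 998*(-1/2533) = -998/2533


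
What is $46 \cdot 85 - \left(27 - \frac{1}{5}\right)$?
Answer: $\frac{19416}{5} \approx 3883.2$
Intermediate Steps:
$46 \cdot 85 - \left(27 - \frac{1}{5}\right) = 3910 + \left(\left(\frac{1}{5} + 19\right) - 46\right) = 3910 + \left(\frac{96}{5} - 46\right) = 3910 - \frac{134}{5} = \frac{19416}{5}$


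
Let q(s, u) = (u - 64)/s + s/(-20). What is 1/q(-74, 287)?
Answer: 185/127 ≈ 1.4567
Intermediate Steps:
q(s, u) = -s/20 + (-64 + u)/s (q(s, u) = (-64 + u)/s + s*(-1/20) = (-64 + u)/s - s/20 = -s/20 + (-64 + u)/s)
1/q(-74, 287) = 1/((-64 + 287 - 1/20*(-74)**2)/(-74)) = 1/(-(-64 + 287 - 1/20*5476)/74) = 1/(-(-64 + 287 - 1369/5)/74) = 1/(-1/74*(-254/5)) = 1/(127/185) = 185/127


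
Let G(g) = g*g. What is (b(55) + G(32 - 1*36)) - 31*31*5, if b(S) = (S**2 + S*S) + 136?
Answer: 1397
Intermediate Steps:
b(S) = 136 + 2*S**2 (b(S) = (S**2 + S**2) + 136 = 2*S**2 + 136 = 136 + 2*S**2)
G(g) = g**2
(b(55) + G(32 - 1*36)) - 31*31*5 = ((136 + 2*55**2) + (32 - 1*36)**2) - 31*31*5 = ((136 + 2*3025) + (32 - 36)**2) - 961*5 = ((136 + 6050) + (-4)**2) - 4805 = (6186 + 16) - 4805 = 6202 - 4805 = 1397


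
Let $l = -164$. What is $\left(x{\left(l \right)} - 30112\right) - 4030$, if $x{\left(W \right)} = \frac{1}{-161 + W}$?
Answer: $- \frac{11096151}{325} \approx -34142.0$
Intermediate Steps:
$\left(x{\left(l \right)} - 30112\right) - 4030 = \left(\frac{1}{-161 - 164} - 30112\right) - 4030 = \left(\frac{1}{-325} - 30112\right) - 4030 = \left(- \frac{1}{325} - 30112\right) - 4030 = - \frac{9786401}{325} - 4030 = - \frac{11096151}{325}$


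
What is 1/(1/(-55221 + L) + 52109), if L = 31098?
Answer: 24123/1257025406 ≈ 1.9191e-5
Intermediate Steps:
1/(1/(-55221 + L) + 52109) = 1/(1/(-55221 + 31098) + 52109) = 1/(1/(-24123) + 52109) = 1/(-1/24123 + 52109) = 1/(1257025406/24123) = 24123/1257025406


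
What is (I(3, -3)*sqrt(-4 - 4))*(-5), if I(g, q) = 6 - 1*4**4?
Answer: 2500*I*sqrt(2) ≈ 3535.5*I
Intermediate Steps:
I(g, q) = -250 (I(g, q) = 6 - 1*256 = 6 - 256 = -250)
(I(3, -3)*sqrt(-4 - 4))*(-5) = -250*sqrt(-4 - 4)*(-5) = -500*I*sqrt(2)*(-5) = 2500*I*sqrt(2)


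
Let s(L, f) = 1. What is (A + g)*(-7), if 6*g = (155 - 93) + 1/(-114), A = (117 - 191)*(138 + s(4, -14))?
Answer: 49199899/684 ≈ 71930.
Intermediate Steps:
A = -10286 (A = (117 - 191)*(138 + 1) = -74*139 = -10286)
g = 7067/684 (g = ((155 - 93) + 1/(-114))/6 = (62 - 1/114)/6 = (1/6)*(7067/114) = 7067/684 ≈ 10.332)
(A + g)*(-7) = (-10286 + 7067/684)*(-7) = -7028557/684*(-7) = 49199899/684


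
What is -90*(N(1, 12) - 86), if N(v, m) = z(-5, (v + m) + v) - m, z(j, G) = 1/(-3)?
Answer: 8850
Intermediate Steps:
z(j, G) = -⅓
N(v, m) = -⅓ - m
-90*(N(1, 12) - 86) = -90*((-⅓ - 1*12) - 86) = -90*((-⅓ - 12) - 86) = -90*(-37/3 - 86) = -90*(-295/3) = 8850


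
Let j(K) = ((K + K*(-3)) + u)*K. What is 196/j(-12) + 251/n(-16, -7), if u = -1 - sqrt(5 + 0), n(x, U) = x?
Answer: -103151/6288 - 49*sqrt(5)/1572 ≈ -16.474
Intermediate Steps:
u = -1 - sqrt(5) ≈ -3.2361
j(K) = K*(-1 - sqrt(5) - 2*K) (j(K) = ((K + K*(-3)) + (-1 - sqrt(5)))*K = ((K - 3*K) + (-1 - sqrt(5)))*K = (-2*K + (-1 - sqrt(5)))*K = (-1 - sqrt(5) - 2*K)*K = K*(-1 - sqrt(5) - 2*K))
196/j(-12) + 251/n(-16, -7) = 196/((-1*(-12)*(1 + sqrt(5) + 2*(-12)))) + 251/(-16) = 196/((-1*(-12)*(1 + sqrt(5) - 24))) + 251*(-1/16) = 196/((-1*(-12)*(-23 + sqrt(5)))) - 251/16 = 196/(-276 + 12*sqrt(5)) - 251/16 = -251/16 + 196/(-276 + 12*sqrt(5))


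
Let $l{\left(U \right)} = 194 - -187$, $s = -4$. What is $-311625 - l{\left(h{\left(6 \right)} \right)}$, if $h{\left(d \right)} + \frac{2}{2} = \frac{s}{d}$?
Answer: $-312006$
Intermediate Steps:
$h{\left(d \right)} = -1 - \frac{4}{d}$
$l{\left(U \right)} = 381$ ($l{\left(U \right)} = 194 + 187 = 381$)
$-311625 - l{\left(h{\left(6 \right)} \right)} = -311625 - 381 = -312006$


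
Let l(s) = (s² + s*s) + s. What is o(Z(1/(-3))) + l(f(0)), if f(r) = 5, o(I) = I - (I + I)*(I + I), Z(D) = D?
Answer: 488/9 ≈ 54.222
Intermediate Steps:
o(I) = I - 4*I² (o(I) = I - 2*I*2*I = I - 4*I²)
l(s) = s + 2*s² (l(s) = (s² + s²) + s = 2*s² + s = s + 2*s²)
o(Z(1/(-3))) + l(f(0)) = (1 - 4/(-3))/(-3) + 5*(1 + 2*5) = -(1 - 4*(-⅓))/3 + 5*(1 + 10) = -(1 + 4/3)/3 + 5*11 = -⅓*7/3 + 55 = -7/9 + 55 = 488/9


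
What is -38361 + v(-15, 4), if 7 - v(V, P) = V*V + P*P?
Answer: -38595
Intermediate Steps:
v(V, P) = 7 - P² - V² (v(V, P) = 7 - (V*V + P*P) = 7 - (V² + P²) = 7 - (P² + V²) = 7 + (-P² - V²) = 7 - P² - V²)
-38361 + v(-15, 4) = -38361 + (7 - 1*4² - 1*(-15)²) = -38361 + (7 - 1*16 - 1*225) = -38361 + (7 - 16 - 225) = -38361 - 234 = -38595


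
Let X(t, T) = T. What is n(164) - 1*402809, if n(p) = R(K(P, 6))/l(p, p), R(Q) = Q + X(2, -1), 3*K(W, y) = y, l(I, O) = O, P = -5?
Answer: -66060675/164 ≈ -4.0281e+5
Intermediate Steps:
K(W, y) = y/3
R(Q) = -1 + Q (R(Q) = Q - 1 = -1 + Q)
n(p) = 1/p (n(p) = (-1 + (1/3)*6)/p = (-1 + 2)/p = 1/p)
n(164) - 1*402809 = 1/164 - 1*402809 = 1/164 - 402809 = -66060675/164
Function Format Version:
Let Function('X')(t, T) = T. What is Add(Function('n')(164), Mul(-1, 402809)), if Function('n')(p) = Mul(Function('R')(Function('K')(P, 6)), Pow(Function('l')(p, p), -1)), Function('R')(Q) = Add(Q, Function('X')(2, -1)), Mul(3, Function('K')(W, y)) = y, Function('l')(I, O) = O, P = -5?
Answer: Rational(-66060675, 164) ≈ -4.0281e+5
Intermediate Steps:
Function('K')(W, y) = Mul(Rational(1, 3), y)
Function('R')(Q) = Add(-1, Q) (Function('R')(Q) = Add(Q, -1) = Add(-1, Q))
Function('n')(p) = Pow(p, -1) (Function('n')(p) = Mul(Add(-1, Mul(Rational(1, 3), 6)), Pow(p, -1)) = Mul(Add(-1, 2), Pow(p, -1)) = Mul(1, Pow(p, -1)) = Pow(p, -1))
Add(Function('n')(164), Mul(-1, 402809)) = Add(Pow(164, -1), Mul(-1, 402809)) = Add(Rational(1, 164), -402809) = Rational(-66060675, 164)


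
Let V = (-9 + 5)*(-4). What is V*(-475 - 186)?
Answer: -10576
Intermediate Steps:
V = 16 (V = -4*(-4) = 16)
V*(-475 - 186) = 16*(-475 - 186) = 16*(-661) = -10576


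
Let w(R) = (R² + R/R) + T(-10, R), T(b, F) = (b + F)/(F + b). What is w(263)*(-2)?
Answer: -138342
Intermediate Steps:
T(b, F) = 1 (T(b, F) = (F + b)/(F + b) = 1)
w(R) = 2 + R² (w(R) = (R² + R/R) + 1 = (R² + 1) + 1 = (1 + R²) + 1 = 2 + R²)
w(263)*(-2) = (2 + 263²)*(-2) = (2 + 69169)*(-2) = 69171*(-2) = -138342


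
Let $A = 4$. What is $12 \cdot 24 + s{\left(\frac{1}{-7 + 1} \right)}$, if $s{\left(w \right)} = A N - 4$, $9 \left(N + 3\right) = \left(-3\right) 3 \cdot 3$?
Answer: $260$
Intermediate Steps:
$N = -6$ ($N = -3 + \frac{\left(-3\right) 3 \cdot 3}{9} = -3 + \frac{\left(-9\right) 3}{9} = -3 + \frac{1}{9} \left(-27\right) = -3 - 3 = -6$)
$s{\left(w \right)} = -28$ ($s{\left(w \right)} = 4 \left(-6\right) - 4 = -24 - 4 = -28$)
$12 \cdot 24 + s{\left(\frac{1}{-7 + 1} \right)} = 12 \cdot 24 - 28 = 288 - 28 = 260$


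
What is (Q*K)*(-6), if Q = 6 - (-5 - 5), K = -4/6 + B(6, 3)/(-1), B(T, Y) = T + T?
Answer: 1216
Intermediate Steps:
B(T, Y) = 2*T
K = -38/3 (K = -4/6 + (2*6)/(-1) = -4*1/6 + 12*(-1) = -2/3 - 12 = -38/3 ≈ -12.667)
Q = 16 (Q = 6 - 1*(-10) = 6 + 10 = 16)
(Q*K)*(-6) = (16*(-38/3))*(-6) = -608/3*(-6) = 1216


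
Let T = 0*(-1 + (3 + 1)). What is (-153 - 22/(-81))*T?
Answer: 0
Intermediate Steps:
T = 0 (T = 0*(-1 + 4) = 0*3 = 0)
(-153 - 22/(-81))*T = (-153 - 22/(-81))*0 = (-153 - 22*(-1/81))*0 = (-153 + 22/81)*0 = -12371/81*0 = 0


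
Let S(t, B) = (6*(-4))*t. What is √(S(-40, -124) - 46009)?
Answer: I*√45049 ≈ 212.25*I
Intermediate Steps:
S(t, B) = -24*t
√(S(-40, -124) - 46009) = √(-24*(-40) - 46009) = √(960 - 46009) = √(-45049) = I*√45049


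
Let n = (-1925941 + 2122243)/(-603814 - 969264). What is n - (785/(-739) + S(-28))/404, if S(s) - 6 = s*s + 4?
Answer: -490200479715/234825937684 ≈ -2.0875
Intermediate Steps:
S(s) = 10 + s**2 (S(s) = 6 + (s*s + 4) = 6 + (s**2 + 4) = 6 + (4 + s**2) = 10 + s**2)
n = -98151/786539 (n = 196302/(-1573078) = 196302*(-1/1573078) = -98151/786539 ≈ -0.12479)
n - (785/(-739) + S(-28))/404 = -98151/786539 - (785/(-739) + (10 + (-28)**2))/404 = -98151/786539 - (785*(-1/739) + (10 + 784))/404 = -98151/786539 - (-785/739 + 794)/404 = -98151/786539 - 585981/(404*739) = -98151/786539 - 1*585981/298556 = -98151/786539 - 585981/298556 = -490200479715/234825937684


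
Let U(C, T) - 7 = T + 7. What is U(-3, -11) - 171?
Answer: -168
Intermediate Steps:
U(C, T) = 14 + T (U(C, T) = 7 + (T + 7) = 7 + (7 + T) = 14 + T)
U(-3, -11) - 171 = (14 - 11) - 171 = 3 - 171 = -168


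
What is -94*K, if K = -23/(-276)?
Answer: -47/6 ≈ -7.8333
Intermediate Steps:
K = 1/12 (K = -23*(-1/276) = 1/12 ≈ 0.083333)
-94*K = -94*1/12 = -47/6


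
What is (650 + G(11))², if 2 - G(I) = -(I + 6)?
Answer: 447561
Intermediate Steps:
G(I) = 8 + I (G(I) = 2 - (-1)*(I + 6) = 2 - (-1)*(6 + I) = 2 - (-6 - I) = 2 + (6 + I) = 8 + I)
(650 + G(11))² = (650 + (8 + 11))² = (650 + 19)² = 669² = 447561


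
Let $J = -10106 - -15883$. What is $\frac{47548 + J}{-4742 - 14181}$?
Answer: $- \frac{53325}{18923} \approx -2.818$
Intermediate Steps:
$J = 5777$ ($J = -10106 + 15883 = 5777$)
$\frac{47548 + J}{-4742 - 14181} = \frac{47548 + 5777}{-4742 - 14181} = \frac{53325}{-18923} = 53325 \left(- \frac{1}{18923}\right) = - \frac{53325}{18923}$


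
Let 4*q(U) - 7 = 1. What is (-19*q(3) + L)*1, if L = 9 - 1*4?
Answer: -33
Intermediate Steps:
q(U) = 2 (q(U) = 7/4 + (1/4)*1 = 7/4 + 1/4 = 2)
L = 5 (L = 9 - 4 = 5)
(-19*q(3) + L)*1 = (-19*2 + 5)*1 = (-38 + 5)*1 = -33*1 = -33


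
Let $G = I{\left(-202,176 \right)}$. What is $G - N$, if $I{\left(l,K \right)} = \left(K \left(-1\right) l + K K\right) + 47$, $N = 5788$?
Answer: $60787$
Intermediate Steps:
$I{\left(l,K \right)} = 47 + K^{2} - K l$ ($I{\left(l,K \right)} = \left(- K l + K^{2}\right) + 47 = \left(K^{2} - K l\right) + 47 = 47 + K^{2} - K l$)
$G = 66575$ ($G = 47 + 176^{2} - 176 \left(-202\right) = 47 + 30976 + 35552 = 66575$)
$G - N = 66575 - 5788 = 60787$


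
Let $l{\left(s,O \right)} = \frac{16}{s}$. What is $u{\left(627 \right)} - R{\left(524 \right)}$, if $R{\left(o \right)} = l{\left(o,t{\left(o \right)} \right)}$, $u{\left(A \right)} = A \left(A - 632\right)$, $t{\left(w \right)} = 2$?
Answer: $- \frac{410689}{131} \approx -3135.0$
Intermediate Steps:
$u{\left(A \right)} = A \left(-632 + A\right)$
$R{\left(o \right)} = \frac{16}{o}$
$u{\left(627 \right)} - R{\left(524 \right)} = 627 \left(-632 + 627\right) - \frac{16}{524} = 627 \left(-5\right) - 16 \cdot \frac{1}{524} = -3135 - \frac{4}{131} = - \frac{410689}{131}$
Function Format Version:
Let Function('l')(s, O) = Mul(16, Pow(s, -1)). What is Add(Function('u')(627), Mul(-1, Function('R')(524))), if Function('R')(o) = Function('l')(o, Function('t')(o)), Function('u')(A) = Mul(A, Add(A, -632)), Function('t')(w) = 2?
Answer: Rational(-410689, 131) ≈ -3135.0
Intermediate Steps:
Function('u')(A) = Mul(A, Add(-632, A))
Function('R')(o) = Mul(16, Pow(o, -1))
Add(Function('u')(627), Mul(-1, Function('R')(524))) = Add(Mul(627, Add(-632, 627)), Mul(-1, Mul(16, Pow(524, -1)))) = Add(Mul(627, -5), Mul(-1, Mul(16, Rational(1, 524)))) = Add(-3135, Mul(-1, Rational(4, 131))) = Add(-3135, Rational(-4, 131)) = Rational(-410689, 131)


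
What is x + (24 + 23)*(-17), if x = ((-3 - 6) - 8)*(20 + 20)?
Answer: -1479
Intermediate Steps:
x = -680 (x = (-9 - 8)*40 = -17*40 = -680)
x + (24 + 23)*(-17) = -680 + (24 + 23)*(-17) = -680 + 47*(-17) = -680 - 799 = -1479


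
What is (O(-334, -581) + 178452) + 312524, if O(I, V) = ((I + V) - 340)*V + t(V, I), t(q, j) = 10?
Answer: 1220141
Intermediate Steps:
O(I, V) = 10 + V*(-340 + I + V) (O(I, V) = ((I + V) - 340)*V + 10 = (-340 + I + V)*V + 10 = V*(-340 + I + V) + 10 = 10 + V*(-340 + I + V))
(O(-334, -581) + 178452) + 312524 = ((10 + (-581)² - 340*(-581) - 334*(-581)) + 178452) + 312524 = ((10 + 337561 + 197540 + 194054) + 178452) + 312524 = (729165 + 178452) + 312524 = 907617 + 312524 = 1220141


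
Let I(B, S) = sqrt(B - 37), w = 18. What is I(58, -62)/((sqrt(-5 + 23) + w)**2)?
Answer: -sqrt(42)/867 + 19*sqrt(21)/5202 ≈ 0.0092627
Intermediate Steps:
I(B, S) = sqrt(-37 + B)
I(58, -62)/((sqrt(-5 + 23) + w)**2) = sqrt(-37 + 58)/((sqrt(-5 + 23) + 18)**2) = sqrt(21)/((sqrt(18) + 18)**2) = sqrt(21)/((3*sqrt(2) + 18)**2) = sqrt(21)/((18 + 3*sqrt(2))**2) = sqrt(21)/(18 + 3*sqrt(2))**2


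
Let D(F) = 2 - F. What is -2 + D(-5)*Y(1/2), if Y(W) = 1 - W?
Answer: 3/2 ≈ 1.5000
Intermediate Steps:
-2 + D(-5)*Y(1/2) = -2 + (2 - 1*(-5))*(1 - 1/2) = -2 + (2 + 5)*(1 - 1*½) = -2 + 7*(1 - ½) = -2 + 7*(½) = -2 + 7/2 = 3/2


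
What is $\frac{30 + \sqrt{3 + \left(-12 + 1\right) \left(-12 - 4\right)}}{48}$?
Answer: $\frac{5}{8} + \frac{\sqrt{179}}{48} \approx 0.90373$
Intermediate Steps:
$\frac{30 + \sqrt{3 + \left(-12 + 1\right) \left(-12 - 4\right)}}{48} = \left(30 + \sqrt{3 - -176}\right) \frac{1}{48} = \left(30 + \sqrt{3 + 176}\right) \frac{1}{48} = \left(30 + \sqrt{179}\right) \frac{1}{48} = \frac{5}{8} + \frac{\sqrt{179}}{48}$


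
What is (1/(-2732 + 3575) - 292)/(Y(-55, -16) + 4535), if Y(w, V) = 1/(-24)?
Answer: -1969240/30583759 ≈ -0.064388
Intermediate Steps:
Y(w, V) = -1/24
(1/(-2732 + 3575) - 292)/(Y(-55, -16) + 4535) = (1/(-2732 + 3575) - 292)/(-1/24 + 4535) = (1/843 - 292)/(108839/24) = (1/843 - 292)*(24/108839) = -246155/843*24/108839 = -1969240/30583759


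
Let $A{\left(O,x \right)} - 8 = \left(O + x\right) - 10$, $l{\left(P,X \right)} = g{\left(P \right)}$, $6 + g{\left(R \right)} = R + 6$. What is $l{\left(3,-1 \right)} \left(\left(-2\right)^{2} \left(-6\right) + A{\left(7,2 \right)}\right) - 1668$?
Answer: $-1719$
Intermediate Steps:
$g{\left(R \right)} = R$ ($g{\left(R \right)} = -6 + \left(R + 6\right) = -6 + \left(6 + R\right) = R$)
$l{\left(P,X \right)} = P$
$A{\left(O,x \right)} = -2 + O + x$ ($A{\left(O,x \right)} = 8 - \left(10 - O - x\right) = 8 + \left(-10 + O + x\right) = -2 + O + x$)
$l{\left(3,-1 \right)} \left(\left(-2\right)^{2} \left(-6\right) + A{\left(7,2 \right)}\right) - 1668 = 3 \left(\left(-2\right)^{2} \left(-6\right) + \left(-2 + 7 + 2\right)\right) - 1668 = 3 \left(4 \left(-6\right) + 7\right) - 1668 = 3 \left(-24 + 7\right) - 1668 = 3 \left(-17\right) - 1668 = -51 - 1668 = -1719$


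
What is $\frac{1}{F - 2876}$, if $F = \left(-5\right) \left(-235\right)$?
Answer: $- \frac{1}{1701} \approx -0.00058789$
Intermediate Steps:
$F = 1175$
$\frac{1}{F - 2876} = \frac{1}{1175 - 2876} = \frac{1}{-1701} = - \frac{1}{1701}$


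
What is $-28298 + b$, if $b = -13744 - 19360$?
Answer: $-61402$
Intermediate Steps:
$b = -33104$ ($b = -13744 - 19360 = -33104$)
$-28298 + b = -28298 - 33104 = -61402$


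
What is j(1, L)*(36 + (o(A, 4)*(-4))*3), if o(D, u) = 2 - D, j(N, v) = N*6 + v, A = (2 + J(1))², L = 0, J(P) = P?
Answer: 720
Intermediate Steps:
A = 9 (A = (2 + 1)² = 3² = 9)
j(N, v) = v + 6*N (j(N, v) = 6*N + v = v + 6*N)
j(1, L)*(36 + (o(A, 4)*(-4))*3) = (0 + 6*1)*(36 + ((2 - 1*9)*(-4))*3) = (0 + 6)*(36 + ((2 - 9)*(-4))*3) = 6*(36 - 7*(-4)*3) = 6*(36 + 28*3) = 6*(36 + 84) = 6*120 = 720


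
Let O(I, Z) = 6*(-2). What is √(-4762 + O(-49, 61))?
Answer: I*√4774 ≈ 69.094*I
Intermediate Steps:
O(I, Z) = -12
√(-4762 + O(-49, 61)) = √(-4762 - 12) = √(-4774) = I*√4774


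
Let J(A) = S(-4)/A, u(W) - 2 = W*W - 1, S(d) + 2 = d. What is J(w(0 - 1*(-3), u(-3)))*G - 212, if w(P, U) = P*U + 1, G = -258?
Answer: -5024/31 ≈ -162.06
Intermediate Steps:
S(d) = -2 + d
u(W) = 1 + W² (u(W) = 2 + (W*W - 1) = 2 + (W² - 1) = 2 + (-1 + W²) = 1 + W²)
w(P, U) = 1 + P*U
J(A) = -6/A (J(A) = (-2 - 4)/A = -6/A)
J(w(0 - 1*(-3), u(-3)))*G - 212 = -6/(1 + (0 - 1*(-3))*(1 + (-3)²))*(-258) - 212 = -6/(1 + (0 + 3)*(1 + 9))*(-258) - 212 = -6/(1 + 3*10)*(-258) - 212 = -6/(1 + 30)*(-258) - 212 = -6/31*(-258) - 212 = 1548/31 - 212 = -5024/31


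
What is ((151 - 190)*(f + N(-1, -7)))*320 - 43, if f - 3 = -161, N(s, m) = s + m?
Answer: 2071637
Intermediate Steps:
N(s, m) = m + s
f = -158 (f = 3 - 161 = -158)
((151 - 190)*(f + N(-1, -7)))*320 - 43 = ((151 - 190)*(-158 + (-7 - 1)))*320 - 43 = -39*(-158 - 8)*320 - 43 = -39*(-166)*320 - 43 = 6474*320 - 43 = 2071680 - 43 = 2071637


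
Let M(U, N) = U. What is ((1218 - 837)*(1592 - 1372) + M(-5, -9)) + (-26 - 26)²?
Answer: 86519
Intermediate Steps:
((1218 - 837)*(1592 - 1372) + M(-5, -9)) + (-26 - 26)² = ((1218 - 837)*(1592 - 1372) - 5) + (-26 - 26)² = (381*220 - 5) + (-52)² = (83820 - 5) + 2704 = 83815 + 2704 = 86519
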